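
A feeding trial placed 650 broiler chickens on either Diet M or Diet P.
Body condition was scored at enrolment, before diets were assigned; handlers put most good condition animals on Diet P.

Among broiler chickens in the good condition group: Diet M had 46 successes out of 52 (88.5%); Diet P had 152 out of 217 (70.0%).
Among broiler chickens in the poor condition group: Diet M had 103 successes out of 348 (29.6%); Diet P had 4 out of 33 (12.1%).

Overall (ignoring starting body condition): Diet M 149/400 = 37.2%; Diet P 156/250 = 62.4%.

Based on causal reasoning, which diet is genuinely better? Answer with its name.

Starting body condition differs across diets for reasons unrelated to any effect of the diet itself, and it separately predicts the outcome — a classic confounder. We must compare within starting body condition levels.
Within each level — good condition: 88.5% vs 70.0%; poor condition: 29.6% vs 12.1% — Diet M is higher every time.

Diet M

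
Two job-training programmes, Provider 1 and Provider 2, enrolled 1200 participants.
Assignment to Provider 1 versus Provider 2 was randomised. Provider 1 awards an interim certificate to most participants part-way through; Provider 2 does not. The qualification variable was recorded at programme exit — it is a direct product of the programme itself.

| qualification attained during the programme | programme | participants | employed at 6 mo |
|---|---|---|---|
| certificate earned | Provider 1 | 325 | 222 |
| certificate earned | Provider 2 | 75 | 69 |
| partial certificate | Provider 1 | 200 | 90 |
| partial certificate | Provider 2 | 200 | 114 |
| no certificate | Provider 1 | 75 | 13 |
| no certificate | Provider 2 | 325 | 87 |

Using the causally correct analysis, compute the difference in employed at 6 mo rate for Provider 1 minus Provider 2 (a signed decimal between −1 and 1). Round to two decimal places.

+0.09

Qualification attained during the programme is recorded after the programme and is itself shifted by it — it sits on the causal path from programme to outcome. Conditioning on a mediator would strip out part of the effect we want; the pooled comparison gives the total causal effect.
The causal difference is the pooled difference: 0.542 − 0.450 = +0.092.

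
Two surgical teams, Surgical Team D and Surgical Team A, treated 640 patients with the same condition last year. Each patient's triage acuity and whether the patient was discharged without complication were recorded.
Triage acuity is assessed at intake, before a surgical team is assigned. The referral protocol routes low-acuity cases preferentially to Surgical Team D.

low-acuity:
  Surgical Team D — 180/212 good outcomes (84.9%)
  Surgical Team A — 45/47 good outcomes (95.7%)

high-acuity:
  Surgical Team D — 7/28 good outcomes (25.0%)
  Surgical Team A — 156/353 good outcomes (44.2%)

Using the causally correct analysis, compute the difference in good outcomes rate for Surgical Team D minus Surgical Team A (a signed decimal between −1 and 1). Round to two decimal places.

Triage acuity is set before the surgical team has any effect — it is not caused by the surgical team — and it independently drives the outcome. That makes it a confounder, so the causal comparison is within triage acuity levels.
Adjusting over the population distribution of triage acuity: 0.405·(0.849−0.957) + 0.595·(0.250−0.442) = -0.158.

-0.16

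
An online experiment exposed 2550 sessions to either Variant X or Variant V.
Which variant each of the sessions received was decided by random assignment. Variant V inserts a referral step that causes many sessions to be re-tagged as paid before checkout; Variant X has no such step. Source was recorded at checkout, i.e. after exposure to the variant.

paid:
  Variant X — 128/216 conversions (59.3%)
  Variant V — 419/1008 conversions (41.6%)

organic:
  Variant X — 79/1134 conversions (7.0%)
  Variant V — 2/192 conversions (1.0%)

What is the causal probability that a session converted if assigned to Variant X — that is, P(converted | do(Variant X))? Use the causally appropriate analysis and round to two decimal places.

0.15

Traffic source here is a post-treatment variable shaped by the variant; conditioning on it would introduce bias rather than remove it. The overall comparison is the causal one.
So P(outcome | do(Variant X)) is just the pooled rate for Variant X: 207/1350 = 0.153.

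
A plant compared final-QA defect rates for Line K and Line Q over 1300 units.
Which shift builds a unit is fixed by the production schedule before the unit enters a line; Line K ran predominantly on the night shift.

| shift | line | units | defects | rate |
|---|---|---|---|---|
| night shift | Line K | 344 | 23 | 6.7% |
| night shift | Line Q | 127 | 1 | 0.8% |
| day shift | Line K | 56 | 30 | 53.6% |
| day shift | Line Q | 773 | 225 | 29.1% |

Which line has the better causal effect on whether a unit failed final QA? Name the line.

Line Q

Nothing the line does changes shift; the imbalance is an allocation artefact. With shift also predicting the outcome, the pooled figure is confounded, and the within-stratum comparison is the causal one.
Within each level — night shift: 6.7% vs 0.8%; day shift: 53.6% vs 29.1% — Line Q is lower every time.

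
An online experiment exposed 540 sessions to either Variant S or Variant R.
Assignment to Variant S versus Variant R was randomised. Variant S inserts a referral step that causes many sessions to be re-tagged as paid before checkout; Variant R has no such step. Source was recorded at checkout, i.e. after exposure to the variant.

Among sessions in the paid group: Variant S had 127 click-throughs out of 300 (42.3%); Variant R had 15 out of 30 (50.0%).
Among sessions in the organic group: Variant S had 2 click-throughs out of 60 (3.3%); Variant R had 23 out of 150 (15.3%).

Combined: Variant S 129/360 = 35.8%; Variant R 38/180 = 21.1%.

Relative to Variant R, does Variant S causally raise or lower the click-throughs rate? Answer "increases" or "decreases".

increases

Stratifying would compare variants among sessions the variants themselves sorted into traffic source groups — a form of selection on an intermediate. The unconditioned pooled rates give the total causal effect.
Pooled: Variant S 35.8% vs Variant R 21.1%; Variant S is higher overall.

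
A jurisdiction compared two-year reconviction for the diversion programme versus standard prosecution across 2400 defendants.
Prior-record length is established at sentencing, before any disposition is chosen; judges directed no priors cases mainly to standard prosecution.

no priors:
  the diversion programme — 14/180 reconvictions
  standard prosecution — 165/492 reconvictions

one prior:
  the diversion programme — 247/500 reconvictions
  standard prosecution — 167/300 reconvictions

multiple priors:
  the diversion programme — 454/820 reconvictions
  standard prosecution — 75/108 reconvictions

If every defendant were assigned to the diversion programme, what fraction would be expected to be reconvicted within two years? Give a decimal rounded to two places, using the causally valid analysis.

0.40

Within every prior-record length level the diversion programme has the lower rate, yet pooled standard prosecution does — Simpson's reversal.
Since prior-record length is a pre-existing factor (not a product of the disposition) and it affects the outcome on its own, it is a confounder. The stratified rates, not the pooled rate, identify the causal effect.
Standardising the diversion programme to the population prior-record length mix: 0.280·14/180 + 0.333·247/500 + 0.387·454/820 = 0.401.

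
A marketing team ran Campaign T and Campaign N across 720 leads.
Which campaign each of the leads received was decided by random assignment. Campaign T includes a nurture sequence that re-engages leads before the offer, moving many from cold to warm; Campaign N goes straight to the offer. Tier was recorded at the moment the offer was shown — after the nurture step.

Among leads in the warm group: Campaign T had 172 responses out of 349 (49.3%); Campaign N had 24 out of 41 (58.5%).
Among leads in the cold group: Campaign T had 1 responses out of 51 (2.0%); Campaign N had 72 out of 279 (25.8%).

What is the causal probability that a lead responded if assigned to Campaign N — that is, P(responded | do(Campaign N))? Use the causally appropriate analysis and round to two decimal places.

0.30

Within every engagement tier level Campaign N has the higher rate, yet pooled Campaign T does — Simpson's reversal.
Engagement tier here is a post-treatment variable shaped by the campaign; conditioning on it would introduce bias rather than remove it. The overall comparison is the causal one.
So P(outcome | do(Campaign N)) is just the pooled rate for Campaign N: 96/320 = 0.300.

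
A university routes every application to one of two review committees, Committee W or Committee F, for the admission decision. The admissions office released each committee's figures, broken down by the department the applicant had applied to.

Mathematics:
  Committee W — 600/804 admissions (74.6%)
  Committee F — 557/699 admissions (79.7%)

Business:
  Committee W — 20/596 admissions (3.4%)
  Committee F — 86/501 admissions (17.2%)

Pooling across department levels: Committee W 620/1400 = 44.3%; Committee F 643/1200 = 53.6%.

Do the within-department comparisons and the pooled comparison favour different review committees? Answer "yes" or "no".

Within each department level (Mathematics 74.6% vs 79.7%; Business 3.4% vs 17.2%), Committee F has the higher rate every time. Pooled: 44.3% vs 53.6% — Committee F has the higher rate overall. They agree.

no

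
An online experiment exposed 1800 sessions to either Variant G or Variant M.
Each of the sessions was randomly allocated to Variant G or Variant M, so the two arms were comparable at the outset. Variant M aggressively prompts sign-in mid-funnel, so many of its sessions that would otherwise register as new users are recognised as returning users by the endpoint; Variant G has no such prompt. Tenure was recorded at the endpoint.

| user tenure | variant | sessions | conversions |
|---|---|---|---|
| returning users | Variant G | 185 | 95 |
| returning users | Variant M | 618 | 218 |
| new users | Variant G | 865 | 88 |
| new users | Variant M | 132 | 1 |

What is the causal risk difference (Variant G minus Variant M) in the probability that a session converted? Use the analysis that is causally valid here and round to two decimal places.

Because the variant influences user tenure, user tenure is a post-treatment mediator, not a confounder. Stratifying on it would bias the estimate; the causal effect is the crude pooled difference.
The causal difference is the pooled difference: 0.174 − 0.292 = -0.118.

-0.12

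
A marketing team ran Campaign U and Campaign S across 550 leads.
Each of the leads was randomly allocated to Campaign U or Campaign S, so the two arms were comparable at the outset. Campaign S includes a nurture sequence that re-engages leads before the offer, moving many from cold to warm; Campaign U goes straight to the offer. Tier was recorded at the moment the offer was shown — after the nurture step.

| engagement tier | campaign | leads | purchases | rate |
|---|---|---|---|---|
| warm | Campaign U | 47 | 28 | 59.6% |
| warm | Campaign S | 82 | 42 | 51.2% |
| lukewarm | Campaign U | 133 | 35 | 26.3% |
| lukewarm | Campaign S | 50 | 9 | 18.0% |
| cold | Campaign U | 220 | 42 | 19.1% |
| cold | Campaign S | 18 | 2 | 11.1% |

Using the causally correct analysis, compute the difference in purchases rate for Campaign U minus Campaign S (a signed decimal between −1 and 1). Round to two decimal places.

-0.09

Stratifying would compare campaigns among leads the campaigns themselves sorted into engagement tier groups — a form of selection on an intermediate. The unconditioned pooled rates give the total causal effect.
The causal difference is the pooled difference: 0.263 − 0.353 = -0.091.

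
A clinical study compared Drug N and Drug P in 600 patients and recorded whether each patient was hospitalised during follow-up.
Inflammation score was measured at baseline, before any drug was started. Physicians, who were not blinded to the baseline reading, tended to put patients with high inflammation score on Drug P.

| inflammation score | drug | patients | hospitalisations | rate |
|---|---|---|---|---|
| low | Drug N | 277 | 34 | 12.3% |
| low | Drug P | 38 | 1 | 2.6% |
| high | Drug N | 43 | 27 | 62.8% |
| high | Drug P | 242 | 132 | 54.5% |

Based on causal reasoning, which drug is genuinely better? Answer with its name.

Drug P

Drug P is lower inside every inflammation score stratum but Drug N is lower in aggregate. Whether to stratify depends on how inflammation score relates to the drug.
Inflammation score is set before the drug has any effect — it is not caused by the drug — and it independently drives the outcome. That makes it a confounder, so the causal comparison is within inflammation score levels.
Within each level — low: 12.3% vs 2.6%; high: 62.8% vs 54.5% — Drug P is lower every time.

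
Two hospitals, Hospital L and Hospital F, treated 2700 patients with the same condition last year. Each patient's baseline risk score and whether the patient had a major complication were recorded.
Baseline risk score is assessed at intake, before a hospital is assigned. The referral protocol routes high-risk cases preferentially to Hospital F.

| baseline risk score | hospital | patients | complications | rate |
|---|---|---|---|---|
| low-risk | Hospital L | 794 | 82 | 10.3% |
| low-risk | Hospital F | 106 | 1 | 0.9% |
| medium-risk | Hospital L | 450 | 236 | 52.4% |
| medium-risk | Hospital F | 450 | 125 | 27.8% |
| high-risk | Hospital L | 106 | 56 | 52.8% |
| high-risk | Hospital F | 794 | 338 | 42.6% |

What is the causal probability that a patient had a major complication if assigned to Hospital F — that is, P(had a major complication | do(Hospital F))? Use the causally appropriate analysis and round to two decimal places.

Within every baseline risk score level Hospital F has the lower rate, yet pooled Hospital L does — Simpson's reversal.
Since baseline risk score is a pre-existing factor (not a product of the hospital) and it affects the outcome on its own, it is a confounder. The stratified rates, not the pooled rate, identify the causal effect.
Standardising Hospital F to the population baseline risk score mix: 0.333·1/106 + 0.333·125/450 + 0.333·338/794 = 0.238.

0.24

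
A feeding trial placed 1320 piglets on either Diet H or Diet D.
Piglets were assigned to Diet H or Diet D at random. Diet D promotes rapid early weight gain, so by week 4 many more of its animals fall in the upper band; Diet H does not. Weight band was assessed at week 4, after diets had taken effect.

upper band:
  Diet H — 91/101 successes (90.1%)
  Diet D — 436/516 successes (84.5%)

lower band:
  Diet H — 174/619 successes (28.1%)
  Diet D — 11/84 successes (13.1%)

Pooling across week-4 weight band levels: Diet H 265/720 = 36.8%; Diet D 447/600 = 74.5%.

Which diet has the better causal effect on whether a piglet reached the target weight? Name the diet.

Diet D

The stratified and pooled comparisons disagree (Diet H wins within each week-4 weight band; Diet D wins overall), so the answer turns on the causal role of week-4 weight band.
Week-4 weight band here is a post-treatment variable shaped by the diet; conditioning on it would introduce bias rather than remove it. The overall comparison is the causal one.
Pooled: Diet H 36.8% vs Diet D 74.5%; Diet D is higher overall.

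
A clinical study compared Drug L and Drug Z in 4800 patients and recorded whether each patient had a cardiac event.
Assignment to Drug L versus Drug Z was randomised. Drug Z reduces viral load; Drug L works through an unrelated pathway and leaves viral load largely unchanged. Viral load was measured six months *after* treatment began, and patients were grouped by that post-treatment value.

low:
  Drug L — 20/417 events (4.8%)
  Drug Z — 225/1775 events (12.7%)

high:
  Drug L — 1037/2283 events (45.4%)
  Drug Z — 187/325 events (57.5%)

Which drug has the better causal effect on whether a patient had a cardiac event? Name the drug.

Drug Z

Within every viral load level Drug L has the lower rate, yet pooled Drug Z does — Simpson's reversal.
Because the drug influences viral load, viral load is a post-treatment mediator, not a confounder. Stratifying on it would bias the estimate; the causal effect is the crude pooled difference.
Pooled: Drug L 39.1% vs Drug Z 19.6%; Drug Z is lower overall.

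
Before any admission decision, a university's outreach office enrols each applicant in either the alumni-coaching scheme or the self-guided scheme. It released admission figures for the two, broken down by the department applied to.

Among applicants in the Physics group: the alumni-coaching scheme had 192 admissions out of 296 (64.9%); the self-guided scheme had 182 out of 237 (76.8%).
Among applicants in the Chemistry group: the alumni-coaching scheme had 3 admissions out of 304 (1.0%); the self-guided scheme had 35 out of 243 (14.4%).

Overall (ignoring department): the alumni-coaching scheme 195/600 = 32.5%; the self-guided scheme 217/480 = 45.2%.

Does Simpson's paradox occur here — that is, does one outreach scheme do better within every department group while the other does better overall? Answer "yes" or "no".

no

Within each department level (Physics 64.9% vs 76.8%; Chemistry 1.0% vs 14.4%), the self-guided scheme has the higher rate every time. Pooled: 32.5% vs 45.2% — the self-guided scheme has the higher rate overall. They agree.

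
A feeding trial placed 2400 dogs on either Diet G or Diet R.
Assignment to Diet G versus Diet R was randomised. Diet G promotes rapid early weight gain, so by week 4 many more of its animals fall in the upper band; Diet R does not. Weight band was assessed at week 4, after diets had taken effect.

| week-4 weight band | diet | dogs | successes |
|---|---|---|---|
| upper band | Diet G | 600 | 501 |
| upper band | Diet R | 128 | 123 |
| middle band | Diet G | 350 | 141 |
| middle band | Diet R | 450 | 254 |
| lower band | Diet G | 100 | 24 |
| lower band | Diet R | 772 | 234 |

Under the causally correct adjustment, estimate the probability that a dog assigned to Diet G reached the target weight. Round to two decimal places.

Within every week-4 weight band level Diet R has the higher rate, yet pooled Diet G does — Simpson's reversal.
Week-4 weight band is recorded after the diet and is itself shifted by it — it sits on the causal path from diet to outcome. Conditioning on a mediator would strip out part of the effect we want; the pooled comparison gives the total causal effect.
So P(outcome | do(Diet G)) is just the pooled rate for Diet G: 666/1050 = 0.634.

0.63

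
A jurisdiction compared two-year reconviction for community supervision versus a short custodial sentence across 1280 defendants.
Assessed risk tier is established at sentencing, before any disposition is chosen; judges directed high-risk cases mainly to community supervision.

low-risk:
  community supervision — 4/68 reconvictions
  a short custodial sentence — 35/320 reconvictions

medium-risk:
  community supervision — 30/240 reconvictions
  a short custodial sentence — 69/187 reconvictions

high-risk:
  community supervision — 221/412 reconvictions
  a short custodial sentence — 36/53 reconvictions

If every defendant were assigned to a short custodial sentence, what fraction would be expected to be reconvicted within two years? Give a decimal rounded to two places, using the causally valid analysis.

The stratified and pooled comparisons disagree (community supervision wins within each assessed risk tier; a short custodial sentence wins overall), so the answer turns on the causal role of assessed risk tier.
The imbalance in assessed risk tier arose from how defendants were allocated, not from anything the disposition did; and assessed risk tier independently affects the outcome. The pooled gap is confounded — condition on assessed risk tier.
Standardising a short custodial sentence to the population assessed risk tier mix: 0.303·35/320 + 0.334·69/187 + 0.363·36/53 = 0.403.

0.40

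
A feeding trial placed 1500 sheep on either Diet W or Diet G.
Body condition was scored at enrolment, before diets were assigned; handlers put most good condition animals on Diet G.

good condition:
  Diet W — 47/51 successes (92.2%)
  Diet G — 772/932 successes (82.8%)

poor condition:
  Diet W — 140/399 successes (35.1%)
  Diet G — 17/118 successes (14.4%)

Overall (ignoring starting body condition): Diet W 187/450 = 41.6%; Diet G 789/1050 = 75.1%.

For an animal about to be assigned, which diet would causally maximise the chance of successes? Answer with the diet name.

Within every starting body condition level Diet W has the higher rate, yet pooled Diet G does — Simpson's reversal.
Since starting body condition is a pre-existing factor (not a product of the diet) and it affects the outcome on its own, it is a confounder. The stratified rates, not the pooled rate, identify the causal effect.
Within each level — good condition: 92.2% vs 82.8%; poor condition: 35.1% vs 14.4% — Diet W is higher every time.

Diet W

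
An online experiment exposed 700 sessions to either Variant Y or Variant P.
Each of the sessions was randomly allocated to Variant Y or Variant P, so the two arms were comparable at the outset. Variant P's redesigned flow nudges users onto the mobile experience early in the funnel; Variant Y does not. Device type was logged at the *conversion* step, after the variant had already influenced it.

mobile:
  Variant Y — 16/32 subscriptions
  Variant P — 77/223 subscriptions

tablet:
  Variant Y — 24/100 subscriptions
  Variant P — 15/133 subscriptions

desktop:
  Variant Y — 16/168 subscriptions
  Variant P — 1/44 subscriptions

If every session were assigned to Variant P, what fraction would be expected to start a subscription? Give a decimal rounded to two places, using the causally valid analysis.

0.23

The device type-specific comparison favours Variant Y throughout, but the pooled figures favour Variant P. The question is whether to condition on device type.
Device type lies on the pathway variant → device type → outcome, so adjusting for it blocks the indirect effect. For the total causal effect of variant, use the unadjusted pooled rates.
So P(outcome | do(Variant P)) is just the pooled rate for Variant P: 93/400 = 0.233.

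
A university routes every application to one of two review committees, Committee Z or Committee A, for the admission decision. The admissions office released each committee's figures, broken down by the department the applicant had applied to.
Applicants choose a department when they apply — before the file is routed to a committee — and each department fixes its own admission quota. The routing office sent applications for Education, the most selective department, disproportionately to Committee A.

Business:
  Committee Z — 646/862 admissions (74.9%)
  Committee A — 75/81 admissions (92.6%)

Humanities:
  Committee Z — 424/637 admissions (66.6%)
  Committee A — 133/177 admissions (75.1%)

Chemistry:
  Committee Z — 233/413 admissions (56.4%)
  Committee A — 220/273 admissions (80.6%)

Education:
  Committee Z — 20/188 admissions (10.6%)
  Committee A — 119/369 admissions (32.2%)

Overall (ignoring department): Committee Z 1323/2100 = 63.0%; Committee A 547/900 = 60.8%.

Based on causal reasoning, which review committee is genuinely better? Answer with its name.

Within every department level Committee A has the higher rate, yet pooled Committee Z does — Simpson's reversal.
Department is set before the review committee has any effect — it is not caused by the review committee — and it independently drives the outcome. That makes it a confounder, so the causal comparison is within department levels.
Within each level — Business: 74.9% vs 92.6%; Humanities: 66.6% vs 75.1%; Chemistry: 56.4% vs 80.6%; Education: 10.6% vs 32.2% — Committee A is higher every time.

Committee A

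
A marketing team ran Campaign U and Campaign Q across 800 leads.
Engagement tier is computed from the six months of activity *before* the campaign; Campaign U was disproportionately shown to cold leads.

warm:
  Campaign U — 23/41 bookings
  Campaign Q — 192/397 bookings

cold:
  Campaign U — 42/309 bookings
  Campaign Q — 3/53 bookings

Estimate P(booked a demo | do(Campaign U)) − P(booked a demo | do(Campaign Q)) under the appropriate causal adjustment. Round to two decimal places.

Campaign U is higher inside every engagement tier stratum but Campaign Q is higher in aggregate. Whether to stratify depends on how engagement tier relates to the campaign.
Engagement tier is set before the campaign has any effect — it is not caused by the campaign — and it independently drives the outcome. That makes it a confounder, so the causal comparison is within engagement tier levels.
Adjusting over the population distribution of engagement tier: 0.547·(0.561−0.484) + 0.453·(0.136−0.057) = +0.078.

+0.08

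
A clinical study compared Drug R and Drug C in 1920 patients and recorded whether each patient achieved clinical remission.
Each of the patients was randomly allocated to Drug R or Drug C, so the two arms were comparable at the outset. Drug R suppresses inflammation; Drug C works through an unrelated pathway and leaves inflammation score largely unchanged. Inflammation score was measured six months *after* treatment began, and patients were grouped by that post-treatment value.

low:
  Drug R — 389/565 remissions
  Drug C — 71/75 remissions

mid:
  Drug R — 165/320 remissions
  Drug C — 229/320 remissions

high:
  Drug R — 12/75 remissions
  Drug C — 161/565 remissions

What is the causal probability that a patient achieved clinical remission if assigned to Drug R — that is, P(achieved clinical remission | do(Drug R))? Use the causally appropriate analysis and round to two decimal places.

Inflammation score is recorded after the drug and is itself shifted by it — it sits on the causal path from drug to outcome. Conditioning on a mediator would strip out part of the effect we want; the pooled comparison gives the total causal effect.
So P(outcome | do(Drug R)) is just the pooled rate for Drug R: 566/960 = 0.590.

0.59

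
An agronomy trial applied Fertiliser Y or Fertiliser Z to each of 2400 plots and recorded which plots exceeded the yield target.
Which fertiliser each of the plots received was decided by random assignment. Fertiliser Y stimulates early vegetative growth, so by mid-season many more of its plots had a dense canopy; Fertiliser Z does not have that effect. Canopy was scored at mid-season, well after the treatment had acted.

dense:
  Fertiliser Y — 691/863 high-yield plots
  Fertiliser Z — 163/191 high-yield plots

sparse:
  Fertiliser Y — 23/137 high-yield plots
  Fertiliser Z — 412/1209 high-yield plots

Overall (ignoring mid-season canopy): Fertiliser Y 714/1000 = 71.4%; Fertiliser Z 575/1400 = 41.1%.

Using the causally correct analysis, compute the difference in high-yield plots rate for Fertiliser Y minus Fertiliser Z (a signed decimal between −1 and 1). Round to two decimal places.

+0.30

Mid-season canopy is downstream of the fertiliser. One should not condition on a consequence of treatment, so the overall rates are the right comparison.
The causal difference is the pooled difference: 0.714 − 0.411 = +0.303.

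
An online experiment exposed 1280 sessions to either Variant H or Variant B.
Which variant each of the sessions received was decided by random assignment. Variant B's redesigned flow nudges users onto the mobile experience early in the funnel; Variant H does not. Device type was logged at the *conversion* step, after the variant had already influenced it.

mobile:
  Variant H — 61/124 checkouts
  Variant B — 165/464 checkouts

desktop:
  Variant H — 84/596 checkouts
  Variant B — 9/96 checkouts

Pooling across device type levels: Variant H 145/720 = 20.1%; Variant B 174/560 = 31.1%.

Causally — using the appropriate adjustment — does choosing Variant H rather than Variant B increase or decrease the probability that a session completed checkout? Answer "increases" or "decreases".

Stratifying would compare variants among sessions the variants themselves sorted into device type groups — a form of selection on an intermediate. The unconditioned pooled rates give the total causal effect.
Pooled: Variant H 20.1% vs Variant B 31.1%; Variant B is higher overall.

decreases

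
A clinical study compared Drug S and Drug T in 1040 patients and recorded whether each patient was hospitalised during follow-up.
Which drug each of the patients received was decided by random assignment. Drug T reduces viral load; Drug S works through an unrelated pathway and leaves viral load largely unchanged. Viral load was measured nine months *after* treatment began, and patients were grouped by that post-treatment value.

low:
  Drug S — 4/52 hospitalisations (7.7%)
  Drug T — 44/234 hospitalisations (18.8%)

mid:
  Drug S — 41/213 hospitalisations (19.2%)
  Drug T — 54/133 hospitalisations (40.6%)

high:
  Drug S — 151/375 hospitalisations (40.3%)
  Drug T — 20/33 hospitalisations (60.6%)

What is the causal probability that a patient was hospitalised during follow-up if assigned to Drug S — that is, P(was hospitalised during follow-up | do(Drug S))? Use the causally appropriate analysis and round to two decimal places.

0.31

Stratifying would compare drugs among patients the drugs themselves sorted into viral load groups — a form of selection on an intermediate. The unconditioned pooled rates give the total causal effect.
So P(outcome | do(Drug S)) is just the pooled rate for Drug S: 196/640 = 0.306.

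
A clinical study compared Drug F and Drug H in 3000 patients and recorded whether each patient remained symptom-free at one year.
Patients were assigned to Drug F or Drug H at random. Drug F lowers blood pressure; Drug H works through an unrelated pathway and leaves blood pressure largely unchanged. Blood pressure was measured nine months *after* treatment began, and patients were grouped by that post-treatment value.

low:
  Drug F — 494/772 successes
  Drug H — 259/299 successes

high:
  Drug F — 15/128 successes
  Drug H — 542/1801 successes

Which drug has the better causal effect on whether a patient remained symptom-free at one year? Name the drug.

Within every blood pressure level Drug H has the higher rate, yet pooled Drug F does — Simpson's reversal.
Blood pressure is recorded after the drug and is itself shifted by it — it sits on the causal path from drug to outcome. Conditioning on a mediator would strip out part of the effect we want; the pooled comparison gives the total causal effect.
Pooled: Drug F 56.6% vs Drug H 38.1%; Drug F is higher overall.

Drug F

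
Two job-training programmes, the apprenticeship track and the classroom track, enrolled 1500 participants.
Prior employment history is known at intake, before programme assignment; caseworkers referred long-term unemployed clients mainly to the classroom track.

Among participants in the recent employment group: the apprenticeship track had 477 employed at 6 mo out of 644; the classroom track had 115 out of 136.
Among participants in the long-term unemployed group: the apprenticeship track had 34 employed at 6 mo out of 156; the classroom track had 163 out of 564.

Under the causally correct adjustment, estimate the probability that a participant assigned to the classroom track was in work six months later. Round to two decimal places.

0.58

The prior employment history-specific comparison favours the classroom track throughout, but the pooled figures favour the apprenticeship track. The question is whether to condition on prior employment history.
Here prior employment history is a common cause — it drives both which programme a case falls under and the outcome. The crude comparison mixes populations; the stratum-specific rates are the causally relevant ones.
Standardising the classroom track to the population prior employment history mix: 0.520·115/136 + 0.480·163/564 = 0.578.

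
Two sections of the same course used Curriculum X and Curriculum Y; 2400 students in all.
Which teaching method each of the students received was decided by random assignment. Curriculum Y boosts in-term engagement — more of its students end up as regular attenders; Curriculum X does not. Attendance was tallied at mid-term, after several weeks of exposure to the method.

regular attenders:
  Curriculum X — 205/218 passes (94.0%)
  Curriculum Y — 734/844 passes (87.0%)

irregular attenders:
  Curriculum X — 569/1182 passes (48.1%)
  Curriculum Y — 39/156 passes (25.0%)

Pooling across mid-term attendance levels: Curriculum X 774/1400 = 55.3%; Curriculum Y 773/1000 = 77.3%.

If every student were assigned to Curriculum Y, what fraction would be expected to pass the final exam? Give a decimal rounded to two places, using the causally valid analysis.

Within every mid-term attendance level Curriculum X has the higher rate, yet pooled Curriculum Y does — Simpson's reversal.
Mid-term attendance here is a post-treatment variable shaped by the teaching method; conditioning on it would introduce bias rather than remove it. The overall comparison is the causal one.
So P(outcome | do(Curriculum Y)) is just the pooled rate for Curriculum Y: 773/1000 = 0.773.

0.77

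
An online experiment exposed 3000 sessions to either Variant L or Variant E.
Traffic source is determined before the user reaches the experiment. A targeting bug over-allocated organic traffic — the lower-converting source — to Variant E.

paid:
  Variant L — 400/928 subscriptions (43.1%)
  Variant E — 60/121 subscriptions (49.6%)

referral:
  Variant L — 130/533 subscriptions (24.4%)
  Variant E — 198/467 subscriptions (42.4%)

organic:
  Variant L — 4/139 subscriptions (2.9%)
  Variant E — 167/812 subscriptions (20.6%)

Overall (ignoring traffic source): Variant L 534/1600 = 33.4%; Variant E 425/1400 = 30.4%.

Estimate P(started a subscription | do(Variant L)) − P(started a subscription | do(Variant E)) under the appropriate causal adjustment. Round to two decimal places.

The traffic source-specific comparison favours Variant E throughout, but the pooled figures favour Variant L. The question is whether to condition on traffic source.
Traffic source is set before the variant has any effect — it is not caused by the variant — and it independently drives the outcome. That makes it a confounder, so the causal comparison is within traffic source levels.
Adjusting over the population distribution of traffic source: 0.350·(0.431−0.496) + 0.333·(0.244−0.424) + 0.317·(0.029−0.206) = -0.139.

-0.14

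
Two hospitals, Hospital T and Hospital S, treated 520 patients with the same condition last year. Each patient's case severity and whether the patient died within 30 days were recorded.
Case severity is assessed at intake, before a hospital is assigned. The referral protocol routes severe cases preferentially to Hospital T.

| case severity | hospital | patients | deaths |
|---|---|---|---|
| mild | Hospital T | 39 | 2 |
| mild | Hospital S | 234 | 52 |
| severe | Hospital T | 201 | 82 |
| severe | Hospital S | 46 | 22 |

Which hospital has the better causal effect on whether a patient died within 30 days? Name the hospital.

Within every case severity level Hospital T has the lower rate, yet pooled Hospital S does — Simpson's reversal.
The imbalance in case severity arose from how patients were allocated, not from anything the hospital did; and case severity independently affects the outcome. The pooled gap is confounded — condition on case severity.
Within each level — mild: 5.1% vs 22.2%; severe: 40.8% vs 47.8% — Hospital T is lower every time.

Hospital T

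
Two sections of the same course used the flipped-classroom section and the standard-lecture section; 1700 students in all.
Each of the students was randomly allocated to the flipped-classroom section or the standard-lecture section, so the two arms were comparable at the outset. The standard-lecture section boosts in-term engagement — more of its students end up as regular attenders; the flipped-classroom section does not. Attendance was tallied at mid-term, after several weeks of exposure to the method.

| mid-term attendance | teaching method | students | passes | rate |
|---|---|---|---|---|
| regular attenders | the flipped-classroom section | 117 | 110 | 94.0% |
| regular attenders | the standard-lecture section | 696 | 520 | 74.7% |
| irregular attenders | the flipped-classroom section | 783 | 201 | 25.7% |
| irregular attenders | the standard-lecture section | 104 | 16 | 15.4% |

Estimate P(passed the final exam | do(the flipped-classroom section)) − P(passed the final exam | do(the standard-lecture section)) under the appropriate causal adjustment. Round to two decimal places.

Within every mid-term attendance level the flipped-classroom section has the higher rate, yet pooled the standard-lecture section does — Simpson's reversal.
Mid-term attendance here is a post-treatment variable shaped by the teaching method; conditioning on it would introduce bias rather than remove it. The overall comparison is the causal one.
The causal difference is the pooled difference: 0.346 − 0.670 = -0.324.

-0.32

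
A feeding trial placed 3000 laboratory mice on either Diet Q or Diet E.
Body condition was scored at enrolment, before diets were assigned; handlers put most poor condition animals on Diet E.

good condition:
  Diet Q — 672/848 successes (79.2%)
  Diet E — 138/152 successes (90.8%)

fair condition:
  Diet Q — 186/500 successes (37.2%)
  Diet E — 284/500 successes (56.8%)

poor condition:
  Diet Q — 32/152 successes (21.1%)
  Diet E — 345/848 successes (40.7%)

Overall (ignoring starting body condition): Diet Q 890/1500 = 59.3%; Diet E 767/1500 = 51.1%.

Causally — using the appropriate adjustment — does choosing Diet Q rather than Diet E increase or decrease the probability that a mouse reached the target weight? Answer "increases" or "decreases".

decreases

Within every starting body condition level Diet E has the higher rate, yet pooled Diet Q does — Simpson's reversal.
The imbalance in starting body condition arose from how laboratory mice were allocated, not from anything the diet did; and starting body condition independently affects the outcome. The pooled gap is confounded — condition on starting body condition.
Within each level — good condition: 79.2% vs 90.8%; fair condition: 37.2% vs 56.8%; poor condition: 21.1% vs 40.7% — Diet E is higher every time.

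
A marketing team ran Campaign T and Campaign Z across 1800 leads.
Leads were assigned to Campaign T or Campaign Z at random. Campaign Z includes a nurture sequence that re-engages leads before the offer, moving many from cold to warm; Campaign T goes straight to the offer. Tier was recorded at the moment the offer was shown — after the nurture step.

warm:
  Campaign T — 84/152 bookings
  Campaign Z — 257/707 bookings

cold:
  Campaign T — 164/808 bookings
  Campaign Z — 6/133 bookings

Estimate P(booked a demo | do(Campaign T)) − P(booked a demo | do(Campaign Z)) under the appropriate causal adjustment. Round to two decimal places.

-0.05

The stratified and pooled comparisons disagree (Campaign T wins within each engagement tier; Campaign Z wins overall), so the answer turns on the causal role of engagement tier.
Engagement tier is recorded after the campaign and is itself shifted by it — it sits on the causal path from campaign to outcome. Conditioning on a mediator would strip out part of the effect we want; the pooled comparison gives the total causal effect.
The causal difference is the pooled difference: 0.258 − 0.313 = -0.055.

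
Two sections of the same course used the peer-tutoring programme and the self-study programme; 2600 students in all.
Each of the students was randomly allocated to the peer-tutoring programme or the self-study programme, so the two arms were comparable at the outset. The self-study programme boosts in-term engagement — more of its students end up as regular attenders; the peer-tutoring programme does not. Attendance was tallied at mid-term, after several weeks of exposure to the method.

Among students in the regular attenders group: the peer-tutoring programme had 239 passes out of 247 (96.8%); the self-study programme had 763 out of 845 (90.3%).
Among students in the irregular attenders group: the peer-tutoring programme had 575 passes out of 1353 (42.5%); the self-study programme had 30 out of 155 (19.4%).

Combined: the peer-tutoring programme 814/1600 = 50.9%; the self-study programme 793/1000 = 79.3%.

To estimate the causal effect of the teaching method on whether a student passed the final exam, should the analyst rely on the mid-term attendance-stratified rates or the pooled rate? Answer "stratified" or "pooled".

The distribution of mid-term attendance is itself part of what the teaching method does — it is an intermediate outcome. Holding it fixed would remove that part of the effect; the total effect is the pooled difference.
Pooled: the peer-tutoring programme 50.9% vs the self-study programme 79.3%; the self-study programme is higher overall.

pooled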